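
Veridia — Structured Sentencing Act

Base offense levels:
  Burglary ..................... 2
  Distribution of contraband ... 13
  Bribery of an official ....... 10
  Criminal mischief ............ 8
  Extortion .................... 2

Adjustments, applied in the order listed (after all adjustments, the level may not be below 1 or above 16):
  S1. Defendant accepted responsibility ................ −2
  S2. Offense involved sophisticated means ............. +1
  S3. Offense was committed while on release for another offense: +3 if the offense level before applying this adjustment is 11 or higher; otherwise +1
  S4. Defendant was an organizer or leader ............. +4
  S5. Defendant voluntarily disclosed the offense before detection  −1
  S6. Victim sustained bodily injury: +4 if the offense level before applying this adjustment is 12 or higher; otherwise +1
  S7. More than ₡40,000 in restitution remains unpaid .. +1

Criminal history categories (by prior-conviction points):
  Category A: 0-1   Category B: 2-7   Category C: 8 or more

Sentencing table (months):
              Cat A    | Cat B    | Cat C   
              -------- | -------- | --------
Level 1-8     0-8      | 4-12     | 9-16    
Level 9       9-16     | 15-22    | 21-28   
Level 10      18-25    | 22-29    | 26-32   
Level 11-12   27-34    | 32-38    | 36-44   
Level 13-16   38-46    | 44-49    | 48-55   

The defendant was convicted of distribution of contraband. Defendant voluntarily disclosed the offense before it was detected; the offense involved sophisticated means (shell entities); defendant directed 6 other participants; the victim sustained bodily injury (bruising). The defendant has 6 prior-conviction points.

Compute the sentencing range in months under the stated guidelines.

44-49 months

Base offense level for distribution of contraband: 13.
S2 applies: 13 + 1 = 14.
S4 applies: 14 + 4 = 18.
S5 applies: 18 − 1 = 17.
S6 applies (level before this adjustment is 17 ≥ 12, so +4): 17 + 4 = 21.
S7 does not apply.
Level 21 exceeds the maximum of 16; capped at 16.
Final offense level: 16.
Criminal history: 6 prior points → Category B (2-7).
Level 16 falls in the 13-16 band.
Grid: Level 13-16 × Category B = 44-49 months.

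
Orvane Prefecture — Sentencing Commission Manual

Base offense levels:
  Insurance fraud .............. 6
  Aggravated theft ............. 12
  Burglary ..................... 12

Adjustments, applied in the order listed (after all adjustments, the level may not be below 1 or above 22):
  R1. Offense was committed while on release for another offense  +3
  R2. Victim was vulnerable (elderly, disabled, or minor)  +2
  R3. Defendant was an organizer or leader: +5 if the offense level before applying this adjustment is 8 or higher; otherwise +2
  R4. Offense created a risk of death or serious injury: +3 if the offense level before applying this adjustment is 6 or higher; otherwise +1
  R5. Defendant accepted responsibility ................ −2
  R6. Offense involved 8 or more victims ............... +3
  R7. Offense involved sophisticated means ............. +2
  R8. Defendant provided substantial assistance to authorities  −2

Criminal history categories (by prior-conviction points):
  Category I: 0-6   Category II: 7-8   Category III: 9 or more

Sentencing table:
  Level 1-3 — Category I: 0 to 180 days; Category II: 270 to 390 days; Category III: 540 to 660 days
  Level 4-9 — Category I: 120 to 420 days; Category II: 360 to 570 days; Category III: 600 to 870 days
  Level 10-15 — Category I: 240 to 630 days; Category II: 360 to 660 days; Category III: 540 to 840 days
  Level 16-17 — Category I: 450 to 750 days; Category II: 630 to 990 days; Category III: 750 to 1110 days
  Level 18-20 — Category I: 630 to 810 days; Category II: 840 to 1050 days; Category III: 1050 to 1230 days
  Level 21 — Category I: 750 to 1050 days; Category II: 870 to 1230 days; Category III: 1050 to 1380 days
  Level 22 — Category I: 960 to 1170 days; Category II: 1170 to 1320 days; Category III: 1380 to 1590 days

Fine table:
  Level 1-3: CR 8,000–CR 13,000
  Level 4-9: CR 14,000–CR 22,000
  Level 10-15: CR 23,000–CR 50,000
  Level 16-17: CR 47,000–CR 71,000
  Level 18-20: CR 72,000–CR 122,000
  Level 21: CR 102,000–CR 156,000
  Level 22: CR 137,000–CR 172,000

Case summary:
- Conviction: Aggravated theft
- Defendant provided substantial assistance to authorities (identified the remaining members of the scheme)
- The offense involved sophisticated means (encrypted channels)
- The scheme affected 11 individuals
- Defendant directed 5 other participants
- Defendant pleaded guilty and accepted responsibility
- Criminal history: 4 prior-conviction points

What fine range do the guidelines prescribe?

Base offense level for aggravated theft: 12.
R1 does not apply.
R3 applies (level before this adjustment is 12 ≥ 8, so +5): 12 + 5 = 17.
R4 does not apply.
R5 applies: 17 − 2 = 15.
R6 applies: 15 + 3 = 18.
R7 applies: 18 + 2 = 20.
R8 applies: 20 − 2 = 18.
Final offense level: 18.
Level 18 falls in the 18-20 band.
Fine table: Level 18-20 → CR 72,000–CR 122,000.

CR 72,000–CR 122,000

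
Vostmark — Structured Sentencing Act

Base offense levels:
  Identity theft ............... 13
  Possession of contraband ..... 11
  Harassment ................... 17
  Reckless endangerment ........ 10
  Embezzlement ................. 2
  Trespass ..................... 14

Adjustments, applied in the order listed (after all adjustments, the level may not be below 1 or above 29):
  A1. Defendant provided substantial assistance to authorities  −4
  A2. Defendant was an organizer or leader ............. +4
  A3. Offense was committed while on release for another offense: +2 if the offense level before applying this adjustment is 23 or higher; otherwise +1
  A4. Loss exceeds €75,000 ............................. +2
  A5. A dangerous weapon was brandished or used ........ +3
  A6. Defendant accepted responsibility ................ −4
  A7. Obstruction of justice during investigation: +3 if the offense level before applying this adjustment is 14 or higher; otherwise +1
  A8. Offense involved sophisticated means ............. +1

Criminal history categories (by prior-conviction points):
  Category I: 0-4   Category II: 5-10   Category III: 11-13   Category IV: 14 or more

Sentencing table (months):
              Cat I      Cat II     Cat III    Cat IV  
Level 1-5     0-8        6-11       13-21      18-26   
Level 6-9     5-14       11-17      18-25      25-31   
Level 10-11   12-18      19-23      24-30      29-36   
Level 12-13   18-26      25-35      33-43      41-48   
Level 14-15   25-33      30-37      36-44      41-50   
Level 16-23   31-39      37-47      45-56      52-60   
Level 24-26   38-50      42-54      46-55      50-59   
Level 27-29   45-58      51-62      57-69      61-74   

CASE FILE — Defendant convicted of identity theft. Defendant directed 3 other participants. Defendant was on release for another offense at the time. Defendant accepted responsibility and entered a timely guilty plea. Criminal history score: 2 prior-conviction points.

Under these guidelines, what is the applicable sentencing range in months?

Base offense level for identity theft: 13.
A1 does not apply.
A2 applies: 13 + 4 = 17.
A3 applies (level before this adjustment is 17 < 23, so +1): 17 + 1 = 18.
A5 does not apply.
A6 applies: 18 − 4 = 14.
A8 does not apply.
Final offense level: 14.
Criminal history: 2 prior points → Category I (0-4).
Level 14 falls in the 14-15 band.
Grid: Level 14-15 × Category I = 25-33 months.

25-33 months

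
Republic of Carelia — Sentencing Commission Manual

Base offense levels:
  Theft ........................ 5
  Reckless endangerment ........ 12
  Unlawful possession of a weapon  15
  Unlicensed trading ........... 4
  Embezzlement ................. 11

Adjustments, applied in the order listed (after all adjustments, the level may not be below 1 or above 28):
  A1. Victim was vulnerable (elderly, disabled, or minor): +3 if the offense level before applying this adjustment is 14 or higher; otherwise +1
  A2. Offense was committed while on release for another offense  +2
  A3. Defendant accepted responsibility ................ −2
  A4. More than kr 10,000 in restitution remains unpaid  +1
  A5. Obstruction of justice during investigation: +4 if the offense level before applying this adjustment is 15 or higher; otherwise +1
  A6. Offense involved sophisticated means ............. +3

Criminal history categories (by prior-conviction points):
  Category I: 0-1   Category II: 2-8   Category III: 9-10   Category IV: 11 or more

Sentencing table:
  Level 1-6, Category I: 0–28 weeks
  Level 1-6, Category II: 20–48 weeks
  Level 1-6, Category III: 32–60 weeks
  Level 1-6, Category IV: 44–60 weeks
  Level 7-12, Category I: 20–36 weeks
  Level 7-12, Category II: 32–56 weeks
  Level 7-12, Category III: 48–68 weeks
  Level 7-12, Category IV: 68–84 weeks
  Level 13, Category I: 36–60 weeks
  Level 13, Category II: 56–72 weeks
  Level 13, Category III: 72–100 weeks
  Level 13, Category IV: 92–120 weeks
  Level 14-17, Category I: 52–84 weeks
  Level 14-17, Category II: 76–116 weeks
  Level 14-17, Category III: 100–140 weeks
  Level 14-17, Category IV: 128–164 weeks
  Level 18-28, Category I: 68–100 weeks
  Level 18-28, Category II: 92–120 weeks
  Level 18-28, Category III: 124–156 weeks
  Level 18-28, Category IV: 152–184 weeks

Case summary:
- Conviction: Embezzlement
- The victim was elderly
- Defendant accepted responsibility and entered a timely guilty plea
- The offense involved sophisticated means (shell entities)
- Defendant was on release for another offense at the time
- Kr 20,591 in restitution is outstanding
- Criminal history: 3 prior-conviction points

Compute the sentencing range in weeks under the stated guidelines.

Base offense level for embezzlement: 11.
A1 applies (level before this adjustment is 11 < 14, so +1): 11 + 1 = 12.
A2 applies: 12 + 2 = 14.
A3 applies: 14 − 2 = 12.
A4 applies: 12 + 1 = 13.
A6 applies: 13 + 3 = 16.
Final offense level: 16.
Criminal history: 3 prior points → Category II (2-8).
Level 16 falls in the 14-17 band.
Grid: Level 14-17 × Category II = 76-116 weeks.

76-116 weeks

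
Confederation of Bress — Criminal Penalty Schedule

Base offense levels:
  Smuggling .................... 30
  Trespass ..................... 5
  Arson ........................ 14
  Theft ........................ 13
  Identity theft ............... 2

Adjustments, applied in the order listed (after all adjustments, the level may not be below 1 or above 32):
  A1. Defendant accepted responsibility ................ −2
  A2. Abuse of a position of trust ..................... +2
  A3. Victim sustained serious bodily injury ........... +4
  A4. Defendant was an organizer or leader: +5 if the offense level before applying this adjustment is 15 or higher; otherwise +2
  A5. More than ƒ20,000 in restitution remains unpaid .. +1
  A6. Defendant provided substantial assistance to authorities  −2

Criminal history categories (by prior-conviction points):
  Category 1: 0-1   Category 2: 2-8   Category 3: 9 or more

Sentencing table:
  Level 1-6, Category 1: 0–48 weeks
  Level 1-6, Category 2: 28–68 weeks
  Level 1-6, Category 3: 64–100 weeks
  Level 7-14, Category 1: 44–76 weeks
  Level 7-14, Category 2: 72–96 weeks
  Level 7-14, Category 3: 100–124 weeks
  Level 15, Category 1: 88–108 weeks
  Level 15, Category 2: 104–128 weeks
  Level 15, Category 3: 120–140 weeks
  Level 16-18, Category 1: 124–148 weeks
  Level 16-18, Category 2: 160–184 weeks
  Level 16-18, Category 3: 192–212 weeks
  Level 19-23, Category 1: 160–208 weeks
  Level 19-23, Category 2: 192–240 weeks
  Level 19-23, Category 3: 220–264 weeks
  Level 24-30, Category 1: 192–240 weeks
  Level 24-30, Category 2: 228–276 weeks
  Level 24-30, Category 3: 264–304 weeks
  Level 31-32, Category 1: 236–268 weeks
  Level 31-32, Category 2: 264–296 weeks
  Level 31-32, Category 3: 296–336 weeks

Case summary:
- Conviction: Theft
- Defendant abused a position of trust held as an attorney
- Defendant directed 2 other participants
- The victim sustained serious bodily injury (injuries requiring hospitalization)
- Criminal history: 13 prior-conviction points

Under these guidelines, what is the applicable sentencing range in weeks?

264-304 weeks

Base offense level for theft: 13.
A2 applies: 13 + 2 = 15.
A3 applies: 15 + 4 = 19.
A4 applies (level before this adjustment is 19 ≥ 15, so +5): 19 + 5 = 24.
A6 does not apply.
Final offense level: 24.
Criminal history: 13 prior points → Category 3 (9+).
Level 24 falls in the 24-30 band.
Grid: Level 24-30 × Category 3 = 264-304 weeks.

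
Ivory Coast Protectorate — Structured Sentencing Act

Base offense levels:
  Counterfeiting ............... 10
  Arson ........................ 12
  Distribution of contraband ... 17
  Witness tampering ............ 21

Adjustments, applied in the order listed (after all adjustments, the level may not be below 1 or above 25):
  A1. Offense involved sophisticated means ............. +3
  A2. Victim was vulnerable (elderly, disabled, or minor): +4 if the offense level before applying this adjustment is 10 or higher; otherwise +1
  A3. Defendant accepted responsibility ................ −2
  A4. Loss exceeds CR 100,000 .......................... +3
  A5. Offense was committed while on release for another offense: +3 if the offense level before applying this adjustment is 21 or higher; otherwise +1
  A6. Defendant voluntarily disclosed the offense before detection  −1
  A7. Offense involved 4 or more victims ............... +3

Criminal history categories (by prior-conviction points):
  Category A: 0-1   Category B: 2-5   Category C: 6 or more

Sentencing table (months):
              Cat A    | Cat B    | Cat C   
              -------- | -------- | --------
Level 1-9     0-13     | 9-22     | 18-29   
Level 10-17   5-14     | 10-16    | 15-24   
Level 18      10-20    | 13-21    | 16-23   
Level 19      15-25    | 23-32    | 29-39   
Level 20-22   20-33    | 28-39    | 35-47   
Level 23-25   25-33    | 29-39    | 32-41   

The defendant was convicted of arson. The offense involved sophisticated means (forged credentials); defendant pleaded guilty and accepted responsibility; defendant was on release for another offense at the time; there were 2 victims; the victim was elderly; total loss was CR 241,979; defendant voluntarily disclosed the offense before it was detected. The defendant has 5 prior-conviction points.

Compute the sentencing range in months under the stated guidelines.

28-39 months

Base offense level for arson: 12.
A1 applies: 12 + 3 = 15.
A2 applies (level before this adjustment is 15 ≥ 10, so +4): 15 + 4 = 19.
A3 applies: 19 − 2 = 17.
A4 applies: 17 + 3 = 20.
A5 applies (level before this adjustment is 20 < 21, so +1): 20 + 1 = 21.
A6 applies: 21 − 1 = 20.
Final offense level: 20.
Criminal history: 5 prior points → Category B (2-5).
Level 20 falls in the 20-22 band.
Grid: Level 20-22 × Category B = 28-39 months.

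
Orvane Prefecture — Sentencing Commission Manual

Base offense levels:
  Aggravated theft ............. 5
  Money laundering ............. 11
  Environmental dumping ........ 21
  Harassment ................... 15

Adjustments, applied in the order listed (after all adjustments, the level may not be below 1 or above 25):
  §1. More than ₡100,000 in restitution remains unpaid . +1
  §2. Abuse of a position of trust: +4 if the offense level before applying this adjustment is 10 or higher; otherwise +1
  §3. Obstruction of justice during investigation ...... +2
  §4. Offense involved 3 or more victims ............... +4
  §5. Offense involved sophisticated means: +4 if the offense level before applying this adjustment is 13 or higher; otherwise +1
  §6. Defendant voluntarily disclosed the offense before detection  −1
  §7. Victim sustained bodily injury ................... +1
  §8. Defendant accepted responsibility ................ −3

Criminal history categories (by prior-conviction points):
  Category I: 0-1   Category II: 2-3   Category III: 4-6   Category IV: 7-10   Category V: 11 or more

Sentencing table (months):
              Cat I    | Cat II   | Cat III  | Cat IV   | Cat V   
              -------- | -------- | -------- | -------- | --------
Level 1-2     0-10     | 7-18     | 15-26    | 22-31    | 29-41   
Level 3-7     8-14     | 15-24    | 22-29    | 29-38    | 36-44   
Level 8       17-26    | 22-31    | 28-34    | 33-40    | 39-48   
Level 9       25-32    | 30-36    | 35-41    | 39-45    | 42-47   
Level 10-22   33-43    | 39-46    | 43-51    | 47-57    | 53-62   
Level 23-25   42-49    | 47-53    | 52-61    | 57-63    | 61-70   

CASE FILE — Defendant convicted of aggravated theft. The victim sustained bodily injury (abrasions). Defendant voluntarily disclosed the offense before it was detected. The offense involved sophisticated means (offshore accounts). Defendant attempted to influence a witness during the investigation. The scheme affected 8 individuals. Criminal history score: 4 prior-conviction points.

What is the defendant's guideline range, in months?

43-51 months

Base offense level for aggravated theft: 5.
§1 does not apply.
§3 applies: 5 + 2 = 7.
§4 applies: 7 + 4 = 11.
§5 applies (level before this adjustment is 11 < 13, so +1): 11 + 1 = 12.
§6 applies: 12 − 1 = 11.
§7 applies: 11 + 1 = 12.
Final offense level: 12.
Criminal history: 4 prior points → Category III (4-6).
Level 12 falls in the 10-22 band.
Grid: Level 10-22 × Category III = 43-51 months.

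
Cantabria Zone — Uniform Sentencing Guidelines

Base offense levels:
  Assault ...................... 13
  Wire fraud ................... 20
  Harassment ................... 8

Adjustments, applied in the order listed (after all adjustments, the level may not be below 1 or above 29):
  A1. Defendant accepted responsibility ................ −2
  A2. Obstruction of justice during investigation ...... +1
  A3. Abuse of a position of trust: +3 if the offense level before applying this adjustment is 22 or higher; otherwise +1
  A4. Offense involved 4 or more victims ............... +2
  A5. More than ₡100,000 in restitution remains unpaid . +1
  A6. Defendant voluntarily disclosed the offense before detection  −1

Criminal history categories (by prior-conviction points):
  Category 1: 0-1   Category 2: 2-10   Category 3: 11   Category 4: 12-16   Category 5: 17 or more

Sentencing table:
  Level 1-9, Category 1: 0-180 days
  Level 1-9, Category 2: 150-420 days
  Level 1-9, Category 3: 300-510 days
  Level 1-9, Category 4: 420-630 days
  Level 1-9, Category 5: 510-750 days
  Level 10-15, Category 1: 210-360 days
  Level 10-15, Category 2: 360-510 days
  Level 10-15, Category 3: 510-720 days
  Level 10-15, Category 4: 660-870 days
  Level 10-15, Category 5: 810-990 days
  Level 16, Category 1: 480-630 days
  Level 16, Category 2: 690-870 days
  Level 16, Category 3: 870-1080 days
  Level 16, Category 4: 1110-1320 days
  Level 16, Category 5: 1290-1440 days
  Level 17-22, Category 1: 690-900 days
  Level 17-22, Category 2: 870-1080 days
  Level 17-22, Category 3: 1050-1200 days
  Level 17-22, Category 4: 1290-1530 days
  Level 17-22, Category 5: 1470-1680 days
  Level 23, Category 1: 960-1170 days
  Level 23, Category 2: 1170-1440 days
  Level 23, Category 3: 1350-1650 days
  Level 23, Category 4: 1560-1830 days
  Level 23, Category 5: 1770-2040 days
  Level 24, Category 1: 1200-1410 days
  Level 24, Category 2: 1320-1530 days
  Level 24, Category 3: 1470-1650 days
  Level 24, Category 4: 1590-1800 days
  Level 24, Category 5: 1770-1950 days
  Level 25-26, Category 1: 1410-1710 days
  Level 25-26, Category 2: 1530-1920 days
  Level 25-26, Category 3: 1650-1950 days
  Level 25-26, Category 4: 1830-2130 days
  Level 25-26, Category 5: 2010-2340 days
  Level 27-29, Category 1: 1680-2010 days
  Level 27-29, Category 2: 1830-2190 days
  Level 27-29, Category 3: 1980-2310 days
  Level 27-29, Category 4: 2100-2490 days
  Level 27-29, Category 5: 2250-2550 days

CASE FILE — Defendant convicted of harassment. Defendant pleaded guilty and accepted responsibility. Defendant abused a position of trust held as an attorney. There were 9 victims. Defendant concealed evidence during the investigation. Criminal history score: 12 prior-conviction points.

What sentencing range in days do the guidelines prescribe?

660-870 days

Base offense level for harassment: 8.
A1 applies: 8 − 2 = 6.
A2 applies: 6 + 1 = 7.
A3 applies (level before this adjustment is 7 < 22, so +1): 7 + 1 = 8.
A4 applies: 8 + 2 = 10.
Final offense level: 10.
Criminal history: 12 prior points → Category 4 (12-16).
Level 10 falls in the 10-15 band.
Grid: Level 10-15 × Category 4 = 660-870 days.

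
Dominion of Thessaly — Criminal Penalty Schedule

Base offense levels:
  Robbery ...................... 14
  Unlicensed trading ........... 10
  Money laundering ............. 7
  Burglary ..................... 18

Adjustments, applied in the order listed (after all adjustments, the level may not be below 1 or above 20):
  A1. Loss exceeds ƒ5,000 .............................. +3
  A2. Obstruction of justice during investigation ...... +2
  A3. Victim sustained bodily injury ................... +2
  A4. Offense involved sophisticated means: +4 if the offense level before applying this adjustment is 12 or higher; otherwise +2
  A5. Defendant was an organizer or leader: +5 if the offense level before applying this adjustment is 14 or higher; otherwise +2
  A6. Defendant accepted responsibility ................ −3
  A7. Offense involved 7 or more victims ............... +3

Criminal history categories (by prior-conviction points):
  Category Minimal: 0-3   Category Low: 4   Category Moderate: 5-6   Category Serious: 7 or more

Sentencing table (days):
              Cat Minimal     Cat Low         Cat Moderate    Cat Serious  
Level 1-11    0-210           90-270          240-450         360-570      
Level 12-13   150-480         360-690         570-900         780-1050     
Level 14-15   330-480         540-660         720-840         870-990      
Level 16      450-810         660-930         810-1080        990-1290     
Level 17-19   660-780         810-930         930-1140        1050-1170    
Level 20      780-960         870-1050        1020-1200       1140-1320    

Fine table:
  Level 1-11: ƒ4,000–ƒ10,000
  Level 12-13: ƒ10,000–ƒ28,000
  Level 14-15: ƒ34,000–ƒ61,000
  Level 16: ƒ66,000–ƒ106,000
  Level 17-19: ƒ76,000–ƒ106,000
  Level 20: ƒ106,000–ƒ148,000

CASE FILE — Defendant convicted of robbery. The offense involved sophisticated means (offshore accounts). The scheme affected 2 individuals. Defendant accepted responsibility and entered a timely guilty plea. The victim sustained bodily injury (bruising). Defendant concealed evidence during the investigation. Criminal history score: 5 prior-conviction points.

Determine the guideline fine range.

Base offense level for robbery: 14.
A1 does not apply.
A2 applies: 14 + 2 = 16.
A3 applies: 16 + 2 = 18.
A4 applies (level before this adjustment is 18 ≥ 12, so +4): 18 + 4 = 22.
A5 does not apply.
A6 applies: 22 − 3 = 19.
A7 does not apply.
Final offense level: 19.
Level 19 falls in the 17-19 band.
Fine table: Level 17-19 → ƒ76,000–ƒ106,000.

ƒ76,000–ƒ106,000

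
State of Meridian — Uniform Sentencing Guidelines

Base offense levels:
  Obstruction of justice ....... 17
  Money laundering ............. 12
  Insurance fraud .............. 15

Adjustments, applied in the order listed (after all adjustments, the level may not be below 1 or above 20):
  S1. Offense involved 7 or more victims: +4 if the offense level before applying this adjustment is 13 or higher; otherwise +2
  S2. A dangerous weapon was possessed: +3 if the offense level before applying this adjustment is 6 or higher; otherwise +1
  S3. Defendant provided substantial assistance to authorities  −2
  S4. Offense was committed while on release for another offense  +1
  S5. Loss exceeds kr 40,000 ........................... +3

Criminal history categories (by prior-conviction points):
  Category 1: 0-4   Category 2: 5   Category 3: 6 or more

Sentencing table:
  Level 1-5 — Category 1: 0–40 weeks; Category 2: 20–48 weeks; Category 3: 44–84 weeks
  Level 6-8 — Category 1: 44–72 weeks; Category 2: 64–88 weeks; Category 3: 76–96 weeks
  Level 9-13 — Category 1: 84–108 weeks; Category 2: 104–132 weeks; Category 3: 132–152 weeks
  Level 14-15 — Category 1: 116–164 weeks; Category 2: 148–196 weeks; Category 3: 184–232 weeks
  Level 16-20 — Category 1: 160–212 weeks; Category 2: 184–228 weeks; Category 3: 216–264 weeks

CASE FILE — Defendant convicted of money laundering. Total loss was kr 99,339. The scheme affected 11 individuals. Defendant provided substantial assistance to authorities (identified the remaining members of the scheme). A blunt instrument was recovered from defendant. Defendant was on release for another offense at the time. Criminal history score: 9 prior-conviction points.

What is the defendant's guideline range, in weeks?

Base offense level for money laundering: 12.
S1 applies (level before this adjustment is 12 < 13, so +2): 12 + 2 = 14.
S2 applies (level before this adjustment is 14 ≥ 6, so +3): 14 + 3 = 17.
S3 applies: 17 − 2 = 15.
S4 applies: 15 + 1 = 16.
S5 applies: 16 + 3 = 19.
Final offense level: 19.
Criminal history: 9 prior points → Category 3 (6+).
Level 19 falls in the 16-20 band.
Grid: Level 16-20 × Category 3 = 216-264 weeks.

216-264 weeks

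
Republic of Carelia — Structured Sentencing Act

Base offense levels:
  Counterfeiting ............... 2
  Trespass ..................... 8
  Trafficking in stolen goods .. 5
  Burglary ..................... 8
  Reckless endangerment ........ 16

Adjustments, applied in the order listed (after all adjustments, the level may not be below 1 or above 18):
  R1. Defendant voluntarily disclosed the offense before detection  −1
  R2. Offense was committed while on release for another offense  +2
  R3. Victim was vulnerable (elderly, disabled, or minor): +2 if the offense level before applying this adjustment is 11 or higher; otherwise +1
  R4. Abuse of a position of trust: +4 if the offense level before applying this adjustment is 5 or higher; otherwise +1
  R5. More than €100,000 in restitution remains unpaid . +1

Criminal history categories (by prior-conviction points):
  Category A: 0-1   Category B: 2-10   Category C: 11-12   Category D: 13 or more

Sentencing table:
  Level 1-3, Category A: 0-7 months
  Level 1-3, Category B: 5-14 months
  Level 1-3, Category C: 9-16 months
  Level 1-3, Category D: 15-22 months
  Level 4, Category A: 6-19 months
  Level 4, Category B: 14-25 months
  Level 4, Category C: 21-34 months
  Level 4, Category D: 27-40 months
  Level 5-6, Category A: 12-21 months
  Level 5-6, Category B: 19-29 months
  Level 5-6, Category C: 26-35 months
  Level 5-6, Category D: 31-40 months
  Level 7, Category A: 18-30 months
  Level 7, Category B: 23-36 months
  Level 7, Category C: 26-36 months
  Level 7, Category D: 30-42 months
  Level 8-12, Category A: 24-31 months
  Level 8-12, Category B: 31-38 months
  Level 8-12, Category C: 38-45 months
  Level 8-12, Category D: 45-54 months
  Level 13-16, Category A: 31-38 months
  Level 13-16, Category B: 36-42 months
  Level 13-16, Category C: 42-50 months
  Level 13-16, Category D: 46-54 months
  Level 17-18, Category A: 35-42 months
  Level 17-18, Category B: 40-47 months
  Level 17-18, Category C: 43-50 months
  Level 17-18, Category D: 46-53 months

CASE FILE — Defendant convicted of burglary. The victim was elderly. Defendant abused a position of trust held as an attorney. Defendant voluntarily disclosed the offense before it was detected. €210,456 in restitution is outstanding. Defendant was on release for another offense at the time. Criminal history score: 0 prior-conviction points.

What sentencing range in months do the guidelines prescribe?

31-38 months

Base offense level for burglary: 8.
R1 applies: 8 − 1 = 7.
R2 applies: 7 + 2 = 9.
R3 applies (level before this adjustment is 9 < 11, so +1): 9 + 1 = 10.
R4 applies (level before this adjustment is 10 ≥ 5, so +4): 10 + 4 = 14.
R5 applies: 14 + 1 = 15.
Final offense level: 15.
Criminal history: 0 prior points → Category A (0-1).
Level 15 falls in the 13-16 band.
Grid: Level 13-16 × Category A = 31-38 months.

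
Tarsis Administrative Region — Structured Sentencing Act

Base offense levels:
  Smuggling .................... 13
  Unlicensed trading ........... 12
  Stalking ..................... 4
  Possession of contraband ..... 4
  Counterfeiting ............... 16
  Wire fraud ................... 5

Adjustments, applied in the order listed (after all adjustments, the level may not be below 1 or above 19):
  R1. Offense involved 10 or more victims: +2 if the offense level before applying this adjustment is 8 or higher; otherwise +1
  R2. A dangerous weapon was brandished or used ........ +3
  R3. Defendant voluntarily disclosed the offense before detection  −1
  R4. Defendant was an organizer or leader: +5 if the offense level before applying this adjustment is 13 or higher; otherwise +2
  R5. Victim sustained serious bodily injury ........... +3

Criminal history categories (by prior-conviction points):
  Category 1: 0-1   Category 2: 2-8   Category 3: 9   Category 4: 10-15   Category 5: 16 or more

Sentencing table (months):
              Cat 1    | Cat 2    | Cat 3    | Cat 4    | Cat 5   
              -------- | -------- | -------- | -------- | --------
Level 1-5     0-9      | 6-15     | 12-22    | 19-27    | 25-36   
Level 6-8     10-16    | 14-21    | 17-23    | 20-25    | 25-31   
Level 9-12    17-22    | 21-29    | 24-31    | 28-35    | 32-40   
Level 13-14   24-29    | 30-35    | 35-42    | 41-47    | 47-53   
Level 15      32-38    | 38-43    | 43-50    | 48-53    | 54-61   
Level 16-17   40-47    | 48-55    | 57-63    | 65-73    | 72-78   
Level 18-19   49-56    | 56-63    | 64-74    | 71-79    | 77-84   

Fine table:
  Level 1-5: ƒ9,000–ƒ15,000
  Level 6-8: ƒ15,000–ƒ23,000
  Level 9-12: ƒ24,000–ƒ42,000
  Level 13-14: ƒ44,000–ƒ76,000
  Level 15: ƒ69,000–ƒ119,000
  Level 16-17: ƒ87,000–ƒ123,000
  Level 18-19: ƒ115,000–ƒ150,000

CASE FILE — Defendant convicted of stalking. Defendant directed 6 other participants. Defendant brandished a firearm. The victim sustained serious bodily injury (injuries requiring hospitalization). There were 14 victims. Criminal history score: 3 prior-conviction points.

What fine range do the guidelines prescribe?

ƒ44,000–ƒ76,000

Base offense level for stalking: 4.
R1 applies (level before this adjustment is 4 < 8, so +1): 4 + 1 = 5.
R2 applies: 5 + 3 = 8.
R4 applies (level before this adjustment is 8 < 13, so +2): 8 + 2 = 10.
R5 applies: 10 + 3 = 13.
Final offense level: 13.
Level 13 falls in the 13-14 band.
Fine table: Level 13-14 → ƒ44,000–ƒ76,000.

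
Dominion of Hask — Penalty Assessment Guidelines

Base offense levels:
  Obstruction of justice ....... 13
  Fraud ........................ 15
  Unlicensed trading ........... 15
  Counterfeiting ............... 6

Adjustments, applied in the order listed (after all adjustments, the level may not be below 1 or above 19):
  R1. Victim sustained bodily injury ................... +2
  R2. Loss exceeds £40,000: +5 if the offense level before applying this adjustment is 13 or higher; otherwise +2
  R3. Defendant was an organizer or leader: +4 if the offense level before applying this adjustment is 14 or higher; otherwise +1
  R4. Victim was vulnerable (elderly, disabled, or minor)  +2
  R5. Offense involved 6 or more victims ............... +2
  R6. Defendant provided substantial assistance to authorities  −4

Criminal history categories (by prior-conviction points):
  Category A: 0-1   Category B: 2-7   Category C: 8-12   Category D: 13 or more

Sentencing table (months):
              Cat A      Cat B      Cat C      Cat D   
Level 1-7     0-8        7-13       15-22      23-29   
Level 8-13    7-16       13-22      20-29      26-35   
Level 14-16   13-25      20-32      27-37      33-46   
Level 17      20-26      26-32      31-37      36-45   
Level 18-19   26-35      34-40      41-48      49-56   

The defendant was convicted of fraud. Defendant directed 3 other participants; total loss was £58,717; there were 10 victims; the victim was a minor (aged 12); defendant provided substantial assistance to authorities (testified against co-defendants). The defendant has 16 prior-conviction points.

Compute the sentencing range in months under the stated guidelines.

Base offense level for fraud: 15.
R1 does not apply.
R2 applies (level before this adjustment is 15 ≥ 13, so +5): 15 + 5 = 20.
R3 applies (level before this adjustment is 20 ≥ 14, so +4): 20 + 4 = 24.
R4 applies: 24 + 2 = 26.
R5 applies: 26 + 2 = 28.
R6 applies: 28 − 4 = 24.
Level 24 exceeds the maximum of 19; capped at 19.
Final offense level: 19.
Criminal history: 16 prior points → Category D (13+).
Level 19 falls in the 18-19 band.
Grid: Level 18-19 × Category D = 49-56 months.

49-56 months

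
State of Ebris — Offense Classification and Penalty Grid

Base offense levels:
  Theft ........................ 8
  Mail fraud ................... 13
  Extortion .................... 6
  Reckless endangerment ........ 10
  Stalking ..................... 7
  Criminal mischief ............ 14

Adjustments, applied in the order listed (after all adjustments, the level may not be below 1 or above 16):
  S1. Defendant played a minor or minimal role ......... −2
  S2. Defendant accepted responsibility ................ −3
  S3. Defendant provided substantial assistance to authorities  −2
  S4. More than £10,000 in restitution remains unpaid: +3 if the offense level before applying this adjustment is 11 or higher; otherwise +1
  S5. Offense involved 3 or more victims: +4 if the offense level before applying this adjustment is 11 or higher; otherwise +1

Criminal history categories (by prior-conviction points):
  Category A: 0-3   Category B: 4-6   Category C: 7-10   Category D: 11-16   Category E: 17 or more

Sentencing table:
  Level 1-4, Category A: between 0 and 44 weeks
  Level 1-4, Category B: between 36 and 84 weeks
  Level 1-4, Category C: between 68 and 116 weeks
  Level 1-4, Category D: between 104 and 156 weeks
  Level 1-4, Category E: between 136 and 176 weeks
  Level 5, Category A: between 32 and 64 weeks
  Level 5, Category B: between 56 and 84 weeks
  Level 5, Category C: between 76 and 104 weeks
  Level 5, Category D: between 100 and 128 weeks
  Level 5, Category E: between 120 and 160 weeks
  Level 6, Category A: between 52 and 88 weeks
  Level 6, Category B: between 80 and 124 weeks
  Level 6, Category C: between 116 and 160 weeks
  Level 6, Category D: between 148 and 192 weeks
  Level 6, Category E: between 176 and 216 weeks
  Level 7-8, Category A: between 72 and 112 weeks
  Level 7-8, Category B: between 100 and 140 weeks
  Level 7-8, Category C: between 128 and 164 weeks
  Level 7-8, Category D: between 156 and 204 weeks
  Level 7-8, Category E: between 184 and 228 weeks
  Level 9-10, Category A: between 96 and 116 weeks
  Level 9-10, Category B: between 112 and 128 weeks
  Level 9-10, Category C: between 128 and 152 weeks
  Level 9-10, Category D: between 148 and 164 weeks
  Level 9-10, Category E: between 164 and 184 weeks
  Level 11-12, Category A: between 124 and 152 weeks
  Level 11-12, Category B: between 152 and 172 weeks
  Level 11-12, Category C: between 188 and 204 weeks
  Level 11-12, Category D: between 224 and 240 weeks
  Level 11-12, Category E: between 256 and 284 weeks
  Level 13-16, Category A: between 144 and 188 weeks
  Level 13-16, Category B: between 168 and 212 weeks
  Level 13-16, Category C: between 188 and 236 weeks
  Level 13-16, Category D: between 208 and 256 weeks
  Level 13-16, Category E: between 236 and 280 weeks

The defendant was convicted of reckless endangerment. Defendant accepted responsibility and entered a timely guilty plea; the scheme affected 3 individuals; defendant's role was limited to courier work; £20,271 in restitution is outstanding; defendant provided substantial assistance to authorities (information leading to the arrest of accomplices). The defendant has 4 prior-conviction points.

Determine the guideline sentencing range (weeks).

56-84 weeks

Base offense level for reckless endangerment: 10.
S1 applies: 10 − 2 = 8.
S2 applies: 8 − 3 = 5.
S3 applies: 5 − 2 = 3.
S4 applies (level before this adjustment is 3 < 11, so +1): 3 + 1 = 4.
S5 applies (level before this adjustment is 4 < 11, so +1): 4 + 1 = 5.
Final offense level: 5.
Criminal history: 4 prior points → Category B (4-6).
Level 5 falls in the 5 band.
Grid: Level 5 × Category B = 56-84 weeks.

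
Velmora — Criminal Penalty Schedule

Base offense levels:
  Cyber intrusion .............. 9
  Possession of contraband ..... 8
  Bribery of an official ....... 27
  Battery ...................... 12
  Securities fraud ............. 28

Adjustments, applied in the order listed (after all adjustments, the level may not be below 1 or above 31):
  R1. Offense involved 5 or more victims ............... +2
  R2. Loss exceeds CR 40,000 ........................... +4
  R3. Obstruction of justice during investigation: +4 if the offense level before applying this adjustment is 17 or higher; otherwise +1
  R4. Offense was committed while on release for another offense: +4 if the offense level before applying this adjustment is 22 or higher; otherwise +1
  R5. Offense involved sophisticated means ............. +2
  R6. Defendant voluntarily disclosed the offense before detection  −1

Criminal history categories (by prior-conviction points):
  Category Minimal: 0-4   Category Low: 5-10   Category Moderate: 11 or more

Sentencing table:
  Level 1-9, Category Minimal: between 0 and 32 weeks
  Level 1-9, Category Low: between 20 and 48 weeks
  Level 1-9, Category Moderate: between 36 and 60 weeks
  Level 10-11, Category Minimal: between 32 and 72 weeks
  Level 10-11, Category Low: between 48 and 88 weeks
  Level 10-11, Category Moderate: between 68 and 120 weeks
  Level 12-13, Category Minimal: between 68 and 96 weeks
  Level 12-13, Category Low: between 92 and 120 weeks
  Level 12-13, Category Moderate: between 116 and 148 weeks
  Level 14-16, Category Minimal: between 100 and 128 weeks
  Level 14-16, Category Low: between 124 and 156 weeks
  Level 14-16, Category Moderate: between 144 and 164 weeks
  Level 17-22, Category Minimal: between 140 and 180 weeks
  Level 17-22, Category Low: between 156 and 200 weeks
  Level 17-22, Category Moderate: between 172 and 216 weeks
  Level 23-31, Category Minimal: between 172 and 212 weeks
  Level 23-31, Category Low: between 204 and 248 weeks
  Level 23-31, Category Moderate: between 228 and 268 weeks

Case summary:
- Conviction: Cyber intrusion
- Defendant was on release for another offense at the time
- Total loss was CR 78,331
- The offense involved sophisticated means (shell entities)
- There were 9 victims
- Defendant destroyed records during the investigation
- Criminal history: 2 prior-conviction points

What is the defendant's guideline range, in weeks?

Base offense level for cyber intrusion: 9.
R1 applies: 9 + 2 = 11.
R2 applies: 11 + 4 = 15.
R3 applies (level before this adjustment is 15 < 17, so +1): 15 + 1 = 16.
R4 applies (level before this adjustment is 16 < 22, so +1): 16 + 1 = 17.
R5 applies: 17 + 2 = 19.
R6 does not apply.
Final offense level: 19.
Criminal history: 2 prior points → Category Minimal (0-4).
Level 19 falls in the 17-22 band.
Grid: Level 17-22 × Category Minimal = 140-180 weeks.

140-180 weeks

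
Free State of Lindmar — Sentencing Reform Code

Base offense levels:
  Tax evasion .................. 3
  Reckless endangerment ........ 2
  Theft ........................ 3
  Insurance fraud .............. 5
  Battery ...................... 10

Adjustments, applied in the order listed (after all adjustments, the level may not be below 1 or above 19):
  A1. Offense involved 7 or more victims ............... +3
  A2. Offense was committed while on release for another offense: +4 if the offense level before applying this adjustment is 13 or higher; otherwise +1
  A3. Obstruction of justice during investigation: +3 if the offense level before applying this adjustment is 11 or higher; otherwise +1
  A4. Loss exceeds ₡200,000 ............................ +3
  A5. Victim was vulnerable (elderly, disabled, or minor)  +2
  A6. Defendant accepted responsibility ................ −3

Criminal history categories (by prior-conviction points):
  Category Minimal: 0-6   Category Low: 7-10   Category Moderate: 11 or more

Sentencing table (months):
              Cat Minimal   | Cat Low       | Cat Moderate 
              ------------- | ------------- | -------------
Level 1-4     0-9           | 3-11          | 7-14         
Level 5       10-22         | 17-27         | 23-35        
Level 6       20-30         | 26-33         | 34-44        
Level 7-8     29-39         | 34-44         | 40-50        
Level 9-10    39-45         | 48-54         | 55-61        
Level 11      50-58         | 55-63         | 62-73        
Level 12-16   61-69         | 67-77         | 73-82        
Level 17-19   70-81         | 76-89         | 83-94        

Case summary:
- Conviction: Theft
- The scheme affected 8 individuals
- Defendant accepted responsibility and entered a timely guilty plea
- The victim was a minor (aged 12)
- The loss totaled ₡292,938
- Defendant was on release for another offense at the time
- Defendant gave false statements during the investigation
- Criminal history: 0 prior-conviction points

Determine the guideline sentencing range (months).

Base offense level for theft: 3.
A1 applies: 3 + 3 = 6.
A2 applies (level before this adjustment is 6 < 13, so +1): 6 + 1 = 7.
A3 applies (level before this adjustment is 7 < 11, so +1): 7 + 1 = 8.
A4 applies: 8 + 3 = 11.
A5 applies: 11 + 2 = 13.
A6 applies: 13 − 3 = 10.
Final offense level: 10.
Criminal history: 0 prior points → Category Minimal (0-6).
Level 10 falls in the 9-10 band.
Grid: Level 9-10 × Category Minimal = 39-45 months.

39-45 months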